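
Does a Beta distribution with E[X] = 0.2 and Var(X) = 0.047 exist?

Yes

For any Beta, Var(X) < E[X]·(1−E[X]).
Here μ(1−μ) = 0.2×0.8 = 0.16, and 0.047 < 0.16.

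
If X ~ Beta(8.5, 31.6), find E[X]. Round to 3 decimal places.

The Beta mean is α/(α+β) = 8.5/(8.5+31.6) = 0.212.

0.212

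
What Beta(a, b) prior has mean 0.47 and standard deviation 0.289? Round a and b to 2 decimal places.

Variance = 0.289² = 0.083521. The moment-matching identity a+b = μ(1−μ)/Var − 1 gives
a+b = 0.2491/0.083521 − 1 = 1.9825, so a = μ·1.9825 = 0.93 and b = (1−μ)·1.9825 = 1.05.

a = 0.93, b = 1.05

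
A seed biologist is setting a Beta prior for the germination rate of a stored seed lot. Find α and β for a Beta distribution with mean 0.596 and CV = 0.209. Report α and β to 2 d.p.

α = 8.65, β = 5.87

σ = CV·μ = 0.209×0.596 = 0.12456, so σ² = 0.015516.
s+1 = μ(1−μ)/σ² = 0.240784/0.015516 = 15.5182, so s = α+β = 14.5182.
α = μs = 8.65, β = (1−μ)s = 5.87.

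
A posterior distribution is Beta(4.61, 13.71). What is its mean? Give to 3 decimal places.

0.252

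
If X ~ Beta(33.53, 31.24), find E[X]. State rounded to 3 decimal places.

E[X] = α/(α+β) = 33.53/64.77 = 0.518.

0.518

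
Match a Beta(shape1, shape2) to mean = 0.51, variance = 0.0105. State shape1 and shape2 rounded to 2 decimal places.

Let s = shape1+shape2. The Beta variance is μ(1−μ)/(s+1).
So s+1 = μ(1−μ)/σ² = (0.51×0.49)/0.0105 = 0.2499/0.0105 = 23.8000, giving s = 22.8000.
Then shape1 = μs = 0.51×22.8000 = 11.63 and shape2 = (1−μ)s = 0.49×22.8000 = 11.17.

shape1 = 11.63, shape2 = 11.17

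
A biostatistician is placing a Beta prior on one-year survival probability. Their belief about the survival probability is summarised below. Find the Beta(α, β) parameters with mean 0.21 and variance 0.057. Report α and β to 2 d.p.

By moment matching, α+β = μ(1−μ)/σ² − 1 = (0.21·0.79)/0.057 − 1 = 2.9105 − 1 = 1.9105.
Since α/(α+β) = μ, α = 0.21·1.9105 = 0.40 and β = 0.79·1.9105 = 1.51.

α = 0.40, β = 1.51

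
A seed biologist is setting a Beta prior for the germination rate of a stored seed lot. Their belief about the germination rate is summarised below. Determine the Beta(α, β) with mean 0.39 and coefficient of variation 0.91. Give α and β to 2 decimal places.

α = 0.35, β = 0.54

Var = (CV·μ)² = (0.91×0.39)² = 0.125954.
α+β = μ(1−μ)/Var − 1 = 0.2379/0.125954 − 1 = 0.8888.
Thus α = 0.39·0.8888 = 0.35 and β = 0.61·0.8888 = 0.54.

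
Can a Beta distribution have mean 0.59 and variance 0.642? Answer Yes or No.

No

A Beta with mean μ has variance μ(1−μ)/(α+β+1) < μ(1−μ).
Here μ(1−μ) = 0.59×0.41 = 0.2419, and 0.642 ≥ 0.2419.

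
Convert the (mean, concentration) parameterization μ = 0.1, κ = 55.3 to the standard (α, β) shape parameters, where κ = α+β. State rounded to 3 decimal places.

α = 5.530, β = 49.770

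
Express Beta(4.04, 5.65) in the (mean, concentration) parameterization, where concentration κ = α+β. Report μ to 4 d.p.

μ = 0.4169, κ = 9.69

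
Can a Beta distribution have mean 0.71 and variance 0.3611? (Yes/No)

For any Beta, Var(X) < E[X]·(1−E[X]).
Here μ(1−μ) = 0.71×0.29 = 0.2059, and 0.3611 ≥ 0.2059.

No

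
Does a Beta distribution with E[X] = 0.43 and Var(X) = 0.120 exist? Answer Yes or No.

Yes

For any Beta, Var(X) < E[X]·(1−E[X]).
Here μ(1−μ) = 0.43×0.57 = 0.2451, and 0.120 < 0.2451.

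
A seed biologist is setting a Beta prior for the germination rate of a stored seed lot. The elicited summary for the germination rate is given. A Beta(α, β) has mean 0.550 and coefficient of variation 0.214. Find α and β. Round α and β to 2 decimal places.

σ = CV·μ = 0.214×0.550 = 0.11770, so σ² = 0.013853.
s+1 = μ(1−μ)/σ² = 0.247500/0.013853 = 17.8658, so s = α+β = 16.8658.
α = μs = 9.28, β = (1−μ)s = 7.59.

α = 9.28, β = 7.59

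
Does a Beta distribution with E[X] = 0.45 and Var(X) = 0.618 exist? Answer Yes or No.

No

For any Beta, Var(X) < E[X]·(1−E[X]).
Here μ(1−μ) = 0.45×0.55 = 0.2475, and 0.618 ≥ 0.2475.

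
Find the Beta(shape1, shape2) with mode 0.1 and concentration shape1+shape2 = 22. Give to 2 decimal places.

shape1 = 3.00, shape2 = 19.00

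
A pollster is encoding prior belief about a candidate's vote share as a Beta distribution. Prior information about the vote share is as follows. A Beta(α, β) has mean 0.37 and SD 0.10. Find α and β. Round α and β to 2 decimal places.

σ² = 0.10² = 0.0100.
With s = α+β, Var = μ(1−μ)/(s+1), so s+1 = (0.37×0.63)/0.0100 = 23.3100 and s = 22.3100.
α = μs = 8.25, β = (1−μ)s = 14.06.

α = 8.25, β = 14.06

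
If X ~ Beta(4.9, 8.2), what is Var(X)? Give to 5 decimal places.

α+β = 13.1 and αβ = 40.18, so Var = αβ/[(α+β)²(α+β+1)] = 40.18/2419.701 = 0.01661.

0.01661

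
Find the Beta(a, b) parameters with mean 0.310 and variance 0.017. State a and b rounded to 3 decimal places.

By moment matching, a+b = μ(1−μ)/σ² − 1 = (0.310·0.690)/0.017 − 1 = 12.5824 − 1 = 11.5824.
Since a/(a+b) = μ, a = 0.310·11.5824 = 3.591 and b = 0.690·11.5824 = 7.992.

a = 3.591, b = 7.992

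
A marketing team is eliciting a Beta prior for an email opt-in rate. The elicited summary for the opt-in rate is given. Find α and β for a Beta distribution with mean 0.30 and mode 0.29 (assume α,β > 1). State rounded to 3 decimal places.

α = 12.600, β = 29.400

Let s = α+β. Mean gives α = μs = 0.30s; mode gives (α−1)/(s−2) = 0.29.
Substituting: 0.30s − 1 = 0.29(s−2) = 0.29s − 0.58, so 0.01s = 0.42 and s = 42.0000.
Then α = 0.30×42.0000 = 12.600 and β = s−α = 29.400.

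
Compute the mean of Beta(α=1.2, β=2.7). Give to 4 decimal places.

The Beta mean is α/(α+β) = 1.2/(1.2+2.7) = 0.3077.

0.3077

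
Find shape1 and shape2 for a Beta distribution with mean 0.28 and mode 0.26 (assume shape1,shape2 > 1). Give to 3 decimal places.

shape1 = 6.720, shape2 = 17.280

Let s = shape1+shape2. Mean gives shape1 = μs = 0.28s; mode gives (shape1−1)/(s−2) = 0.26.
Substituting: 0.28s − 1 = 0.26(s−2) = 0.26s − 0.52, so 0.02s = 0.48 and s = 24.0000.
Then shape1 = 0.28×24.0000 = 6.720 and shape2 = s−shape1 = 17.280.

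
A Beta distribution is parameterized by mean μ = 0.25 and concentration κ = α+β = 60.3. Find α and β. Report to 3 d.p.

α = 15.075, β = 45.225

Split κ in proportion μ : (1−μ): α = 0.25·60.3 = 15.075, β = 60.3 − 15.075 = 45.225.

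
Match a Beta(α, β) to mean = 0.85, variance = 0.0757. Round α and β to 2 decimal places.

α = 0.58, β = 0.10

Let s = α+β. The Beta variance is μ(1−μ)/(s+1).
So s+1 = μ(1−μ)/σ² = (0.85×0.15)/0.0757 = 0.1275/0.0757 = 1.6843, giving s = 0.6843.
Then α = μs = 0.85×0.6843 = 0.58 and β = (1−μ)s = 0.15×0.6843 = 0.10.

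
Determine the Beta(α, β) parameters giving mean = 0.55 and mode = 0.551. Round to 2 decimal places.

α = 56.10, β = 45.90

With s = α+β: μ = α/s and mode = (α−1)/(s−2). Eliminating α = μs,
μs − 1 = m(s−2) ⇒ s(μ−m) = 1−2m ⇒ s = -0.102/-0.001 = 102.0000.
So α = μs = 56.10, β = (1−μ)s = 45.90.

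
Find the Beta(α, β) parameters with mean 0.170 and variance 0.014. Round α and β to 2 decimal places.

α = 1.54, β = 7.54

By moment matching, α+β = μ(1−μ)/σ² − 1 = (0.170·0.830)/0.014 − 1 = 10.0786 − 1 = 9.0786.
Since α/(α+β) = μ, α = 0.170·9.0786 = 1.54 and β = 0.830·9.0786 = 7.54.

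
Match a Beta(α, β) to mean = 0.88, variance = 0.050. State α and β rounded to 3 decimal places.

Write ν = α+β; then α = μν and Var = μ(1−μ)/(ν+1).
ν = μ(1−μ)/Var − 1 = 0.1056/0.050 − 1 = 1.1120.
α = 0.88·1.1120 = 0.979, β = 0.12·1.1120 = 0.133.

α = 0.979, β = 0.133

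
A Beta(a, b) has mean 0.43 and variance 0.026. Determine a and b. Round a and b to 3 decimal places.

a = 3.624, b = 4.803

Let s = a+b. The Beta variance is μ(1−μ)/(s+1).
So s+1 = μ(1−μ)/σ² = (0.43×0.57)/0.026 = 0.2451/0.026 = 9.4269, giving s = 8.4269.
Then a = μs = 0.43×8.4269 = 3.624 and b = (1−μ)s = 0.57×8.4269 = 4.803.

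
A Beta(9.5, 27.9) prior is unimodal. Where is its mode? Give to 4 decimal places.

0.2401

With α,β > 1, mode = (α−1)/(α+β−2) = 8.5/35.4 = 0.2401.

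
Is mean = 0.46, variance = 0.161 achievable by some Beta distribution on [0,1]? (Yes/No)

The Beta variance bound is σ² < μ(1−μ).
Here μ(1−μ) = 0.46×0.54 = 0.2484, and 0.161 < 0.2484.

Yes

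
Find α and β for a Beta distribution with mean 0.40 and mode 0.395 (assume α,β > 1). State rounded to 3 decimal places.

α = 16.800, β = 25.200

Let s = α+β. Mean gives α = μs = 0.40s; mode gives (α−1)/(s−2) = 0.395.
Substituting: 0.40s − 1 = 0.395(s−2) = 0.395s − 0.790, so 0.005s = 0.210 and s = 42.0000.
Then α = 0.40×42.0000 = 16.800 and β = s−α = 25.200.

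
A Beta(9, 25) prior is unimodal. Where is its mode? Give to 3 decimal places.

0.250

With α,β > 1, mode = (α−1)/(α+β−2) = 8/32 = 0.250.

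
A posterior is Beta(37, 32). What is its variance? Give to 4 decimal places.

0.0036

α+β = 69 and αβ = 1184, so Var = αβ/[(α+β)²(α+β+1)] = 1184/333270 = 0.0036.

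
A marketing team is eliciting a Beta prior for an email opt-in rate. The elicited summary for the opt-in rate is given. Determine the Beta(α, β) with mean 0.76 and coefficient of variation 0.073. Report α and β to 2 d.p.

α = 44.28, β = 13.98

σ = CV·μ = 0.073×0.76 = 0.05548, so σ² = 0.003078.
s+1 = μ(1−μ)/σ² = 0.1824/0.003078 = 59.2587, so s = α+β = 58.2587.
α = μs = 44.28, β = (1−μ)s = 13.98.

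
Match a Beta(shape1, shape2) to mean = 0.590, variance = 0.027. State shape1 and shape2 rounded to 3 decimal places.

shape1 = 4.696, shape2 = 3.263

Let s = shape1+shape2. The Beta variance is μ(1−μ)/(s+1).
So s+1 = μ(1−μ)/σ² = (0.590×0.410)/0.027 = 0.241900/0.027 = 8.9593, giving s = 7.9593.
Then shape1 = μs = 0.590×7.9593 = 4.696 and shape2 = (1−μ)s = 0.410×7.9593 = 3.263.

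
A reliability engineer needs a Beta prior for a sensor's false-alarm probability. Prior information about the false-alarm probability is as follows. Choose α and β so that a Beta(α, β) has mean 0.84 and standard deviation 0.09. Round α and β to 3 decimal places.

α = 13.098, β = 2.495

First σ² = 0.0081. Setting α = μn, β = (1−μ)n with n = α+β,
μ(1−μ)/(n+1) = 0.0081 ⇒ n+1 = 0.1344/0.0081 = 16.5926 ⇒ n = 15.5926.
Hence α = 0.84×15.5926 = 13.098, β = 0.16×15.5926 = 2.495.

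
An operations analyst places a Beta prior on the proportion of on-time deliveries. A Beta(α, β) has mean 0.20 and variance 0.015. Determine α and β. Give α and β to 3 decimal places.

α = 1.933, β = 7.733

Write ν = α+β; then α = μν and Var = μ(1−μ)/(ν+1).
ν = μ(1−μ)/Var − 1 = 0.1600/0.015 − 1 = 9.6667.
α = 0.20·9.6667 = 1.933, β = 0.80·9.6667 = 7.733.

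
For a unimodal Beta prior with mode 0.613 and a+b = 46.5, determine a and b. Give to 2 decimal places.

For a,b>1 the mode is (a−1)/(a+b−2), so a = mode·(κ−2)+1 = 0.613×44.5+1 = 28.28.
And b = (1−mode)·(κ−2)+1 = 0.387×44.5+1 = 18.22.

a = 28.28, b = 18.22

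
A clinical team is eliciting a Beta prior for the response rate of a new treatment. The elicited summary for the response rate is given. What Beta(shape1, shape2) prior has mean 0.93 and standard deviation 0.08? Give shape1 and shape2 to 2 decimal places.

shape1 = 8.53, shape2 = 0.64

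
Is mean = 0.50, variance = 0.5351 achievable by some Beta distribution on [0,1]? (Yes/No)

A Beta with mean μ has variance μ(1−μ)/(α+β+1) < μ(1−μ).
Here μ(1−μ) = 0.50×0.50 = 0.2500, and 0.5351 ≥ 0.2500.

No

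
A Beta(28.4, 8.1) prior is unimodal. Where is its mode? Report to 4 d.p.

The density x^(α−1)(1−x)^(β−1) is maximised at (α−1)/(α+β−2) = 27.4/34.5 = 0.7942.

0.7942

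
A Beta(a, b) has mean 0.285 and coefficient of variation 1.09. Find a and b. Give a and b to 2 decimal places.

Var = (CV·μ)² = (1.09×0.285)² = 0.096503.
a+b = μ(1−μ)/Var − 1 = 0.203775/0.096503 − 1 = 1.1116.
Thus a = 0.285·1.1116 = 0.32 and b = 0.715·1.1116 = 0.79.

a = 0.32, b = 0.79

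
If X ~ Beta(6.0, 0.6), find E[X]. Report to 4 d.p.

E[X] = α/(α+β) = 6.0/6.6 = 0.9091.

0.9091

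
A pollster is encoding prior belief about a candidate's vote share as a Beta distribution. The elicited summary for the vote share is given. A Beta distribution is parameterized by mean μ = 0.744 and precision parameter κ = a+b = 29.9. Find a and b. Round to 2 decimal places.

a = 22.25, b = 7.65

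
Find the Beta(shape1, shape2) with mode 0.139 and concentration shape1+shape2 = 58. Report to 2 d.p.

Mode = (shape1−1)/(κ−2) with κ = shape1+shape2, so shape1−1 = 0.139·56 = 7.78.
shape1 = 8.78; shape2 = κ − shape1 = 49.22.

shape1 = 8.78, shape2 = 49.22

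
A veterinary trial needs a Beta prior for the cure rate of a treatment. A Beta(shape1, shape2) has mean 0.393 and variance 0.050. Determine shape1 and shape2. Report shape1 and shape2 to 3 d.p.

shape1 = 1.482, shape2 = 2.289

Let s = shape1+shape2. The Beta variance is μ(1−μ)/(s+1).
So s+1 = μ(1−μ)/σ² = (0.393×0.607)/0.050 = 0.238551/0.050 = 4.7710, giving s = 3.7710.
Then shape1 = μs = 0.393×3.7710 = 1.482 and shape2 = (1−μ)s = 0.607×3.7710 = 2.289.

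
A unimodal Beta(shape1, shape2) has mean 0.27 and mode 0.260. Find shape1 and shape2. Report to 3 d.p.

With s = shape1+shape2: μ = shape1/s and mode = (shape1−1)/(s−2). Eliminating shape1 = μs,
μs − 1 = m(s−2) ⇒ s(μ−m) = 1−2m ⇒ s = 0.480/0.010 = 48.0000.
So shape1 = μs = 12.960, shape2 = (1−μ)s = 35.040.

shape1 = 12.960, shape2 = 35.040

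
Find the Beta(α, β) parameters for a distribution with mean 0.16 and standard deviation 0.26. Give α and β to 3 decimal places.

First σ² = 0.0676. Setting α = μn, β = (1−μ)n with n = α+β,
μ(1−μ)/(n+1) = 0.0676 ⇒ n+1 = 0.1344/0.0676 = 1.9882 ⇒ n = 0.9882.
Hence α = 0.16×0.9882 = 0.158, β = 0.84×0.9882 = 0.830.

α = 0.158, β = 0.830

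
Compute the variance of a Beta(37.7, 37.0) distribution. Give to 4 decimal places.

0.0033

α+β = 74.7 and αβ = 1394.90, so Var = αβ/[(α+β)²(α+β+1)] = 1394.90/422412.813 = 0.0033.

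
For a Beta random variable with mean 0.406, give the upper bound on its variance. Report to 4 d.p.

For fixed mean μ the Beta variance is μ(1−μ)/(α+β+1), increasing as α+β decreases.
Its least upper bound (not attained) is μ(1−μ) = 0.406·0.594 = 0.2412.

0.2412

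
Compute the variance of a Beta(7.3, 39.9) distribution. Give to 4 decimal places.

0.0027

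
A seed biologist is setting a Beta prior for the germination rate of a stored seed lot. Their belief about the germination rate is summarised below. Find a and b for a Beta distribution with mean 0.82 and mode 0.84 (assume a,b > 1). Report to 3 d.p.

a = 27.880, b = 6.120

With s = a+b: μ = a/s and mode = (a−1)/(s−2). Eliminating a = μs,
μs − 1 = m(s−2) ⇒ s(μ−m) = 1−2m ⇒ s = -0.68/-0.02 = 34.0000.
So a = μs = 27.880, b = (1−μ)s = 6.120.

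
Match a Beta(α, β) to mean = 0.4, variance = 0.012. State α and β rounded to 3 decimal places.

α = 7.600, β = 11.400

Write ν = α+β; then α = μν and Var = μ(1−μ)/(ν+1).
ν = μ(1−μ)/Var − 1 = 0.24/0.012 − 1 = 19.0000.
α = 0.4·19.0000 = 7.600, β = 0.6·19.0000 = 11.400.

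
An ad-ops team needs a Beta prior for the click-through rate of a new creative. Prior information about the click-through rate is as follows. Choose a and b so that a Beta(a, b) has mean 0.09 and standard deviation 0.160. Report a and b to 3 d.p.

σ² = 0.160² = 0.025600.
With s = a+b, Var = μ(1−μ)/(s+1), so s+1 = (0.09×0.91)/0.025600 = 3.1992 and s = 2.1992.
a = μs = 0.198, b = (1−μ)s = 2.001.

a = 0.198, b = 2.001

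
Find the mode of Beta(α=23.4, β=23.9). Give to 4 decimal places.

With α,β > 1, mode = (α−1)/(α+β−2) = 22.4/45.3 = 0.4945.

0.4945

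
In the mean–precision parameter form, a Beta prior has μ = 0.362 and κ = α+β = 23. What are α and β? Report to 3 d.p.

α = 8.326, β = 14.674

α = μκ = 0.362×23 = 8.326 and β = (1−μ)κ = 0.638×23 = 14.674.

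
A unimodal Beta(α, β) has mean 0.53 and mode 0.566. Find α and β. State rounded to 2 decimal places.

With s = α+β: μ = α/s and mode = (α−1)/(s−2). Eliminating α = μs,
μs − 1 = m(s−2) ⇒ s(μ−m) = 1−2m ⇒ s = -0.132/-0.036 = 3.6667.
So α = μs = 1.94, β = (1−μ)s = 1.72.

α = 1.94, β = 1.72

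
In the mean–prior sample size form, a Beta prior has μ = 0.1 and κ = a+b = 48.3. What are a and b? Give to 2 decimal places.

a = 4.83, b = 43.47

a = μκ = 0.1×48.3 = 4.83 and b = (1−μ)κ = 0.9×48.3 = 43.47.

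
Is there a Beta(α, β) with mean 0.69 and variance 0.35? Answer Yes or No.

The Beta variance bound is σ² < μ(1−μ).
Here μ(1−μ) = 0.69×0.31 = 0.2139, and 0.35 ≥ 0.2139.

No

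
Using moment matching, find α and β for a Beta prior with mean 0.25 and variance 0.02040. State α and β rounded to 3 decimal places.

α = 2.048, β = 6.143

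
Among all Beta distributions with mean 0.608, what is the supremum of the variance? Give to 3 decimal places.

Var = μ(1−μ)/(α+β+1), which approaches μ(1−μ) as α+β → 0.
So the supremum is μ(1−μ) = 0.608×0.392 = 0.238.

0.238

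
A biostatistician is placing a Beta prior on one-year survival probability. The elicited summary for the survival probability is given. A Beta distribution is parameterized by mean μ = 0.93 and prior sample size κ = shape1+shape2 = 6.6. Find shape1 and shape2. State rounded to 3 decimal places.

shape1 = 6.138, shape2 = 0.462

shape1 = μκ = 0.93×6.6 = 6.138 and shape2 = (1−μ)κ = 0.07×6.6 = 0.462.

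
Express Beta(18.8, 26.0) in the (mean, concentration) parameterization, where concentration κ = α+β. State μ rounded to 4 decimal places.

μ = 0.4196, κ = 44.8

κ = α+β = 18.8+26.0 = 44.8; μ = α/κ = 18.8/44.8 = 0.4196.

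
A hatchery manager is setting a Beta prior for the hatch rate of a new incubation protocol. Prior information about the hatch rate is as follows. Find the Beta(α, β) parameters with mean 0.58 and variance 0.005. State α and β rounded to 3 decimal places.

Write ν = α+β; then α = μν and Var = μ(1−μ)/(ν+1).
ν = μ(1−μ)/Var − 1 = 0.2436/0.005 − 1 = 47.7200.
α = 0.58·47.7200 = 27.678, β = 0.42·47.7200 = 20.042.

α = 27.678, β = 20.042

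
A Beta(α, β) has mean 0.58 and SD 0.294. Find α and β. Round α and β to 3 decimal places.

σ² = 0.294² = 0.086436.
With s = α+β, Var = μ(1−μ)/(s+1), so s+1 = (0.58×0.42)/0.086436 = 2.8183 and s = 1.8183.
α = μs = 1.055, β = (1−μ)s = 0.764.

α = 1.055, β = 0.764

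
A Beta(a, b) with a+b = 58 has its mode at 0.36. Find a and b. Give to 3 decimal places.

a = 21.160, b = 36.840

For a,b>1 the mode is (a−1)/(a+b−2), so a = mode·(κ−2)+1 = 0.36×56+1 = 21.160.
And b = (1−mode)·(κ−2)+1 = 0.64×56+1 = 36.840.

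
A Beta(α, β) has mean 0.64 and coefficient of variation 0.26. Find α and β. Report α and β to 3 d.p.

α = 4.685, β = 2.636

σ = CV·μ = 0.26×0.64 = 0.16640, so σ² = 0.027689.
s+1 = μ(1−μ)/σ² = 0.2304/0.027689 = 8.3210, so s = α+β = 7.3210.
α = μs = 4.685, β = (1−μ)s = 2.636.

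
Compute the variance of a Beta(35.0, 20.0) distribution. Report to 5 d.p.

Var = αβ/[(α+β)²(α+β+1)] = (35.0×20.0)/(55.0²×56.0) = 700.00/169400.000 = 0.00413.

0.00413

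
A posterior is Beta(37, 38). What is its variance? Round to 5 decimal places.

0.00329

μ = 37/75 = 0.493333; Var = μ(1−μ)/(α+β+1) = 0.2499556/76 = 0.00329.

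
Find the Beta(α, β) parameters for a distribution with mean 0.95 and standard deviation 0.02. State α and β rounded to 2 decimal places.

α = 111.86, β = 5.89

Variance = 0.02² = 0.0004. The moment-matching identity α+β = μ(1−μ)/Var − 1 gives
α+β = 0.0475/0.0004 − 1 = 117.7500, so α = μ·117.7500 = 111.86 and β = (1−μ)·117.7500 = 5.89.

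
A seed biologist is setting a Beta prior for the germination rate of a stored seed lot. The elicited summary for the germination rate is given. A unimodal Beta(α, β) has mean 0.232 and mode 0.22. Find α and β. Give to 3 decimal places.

α = 10.827, β = 35.840

Let s = α+β. Mean gives α = μs = 0.232s; mode gives (α−1)/(s−2) = 0.22.
Substituting: 0.232s − 1 = 0.22(s−2) = 0.22s − 0.44, so 0.012s = 0.56 and s = 46.6667.
Then α = 0.232×46.6667 = 10.827 and β = s−α = 35.840.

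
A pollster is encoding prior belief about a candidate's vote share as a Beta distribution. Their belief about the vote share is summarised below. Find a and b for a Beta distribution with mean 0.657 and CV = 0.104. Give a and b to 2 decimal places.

σ = CV·μ = 0.104×0.657 = 0.06833, so σ² = 0.004669.
s+1 = μ(1−μ)/σ² = 0.225351/0.004669 = 48.2683, so s = a+b = 47.2683.
a = μs = 31.06, b = (1−μ)s = 16.21.

a = 31.06, b = 16.21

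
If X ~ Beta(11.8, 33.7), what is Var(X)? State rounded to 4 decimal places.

0.0041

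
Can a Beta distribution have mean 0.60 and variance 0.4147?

The Beta variance bound is σ² < μ(1−μ).
Here μ(1−μ) = 0.60×0.40 = 0.2400, and 0.4147 ≥ 0.2400.

No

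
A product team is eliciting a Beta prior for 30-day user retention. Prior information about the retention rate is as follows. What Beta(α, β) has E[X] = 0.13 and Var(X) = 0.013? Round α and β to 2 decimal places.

By moment matching, α+β = μ(1−μ)/σ² − 1 = (0.13·0.87)/0.013 − 1 = 8.7000 − 1 = 7.7000.
Since α/(α+β) = μ, α = 0.13·7.7000 = 1.00 and β = 0.87·7.7000 = 6.70.

α = 1.00, β = 6.70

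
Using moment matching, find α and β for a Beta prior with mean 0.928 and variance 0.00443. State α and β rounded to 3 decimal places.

Write ν = α+β; then α = μν and Var = μ(1−μ)/(ν+1).
ν = μ(1−μ)/Var − 1 = 0.066816/0.00443 − 1 = 14.0826.
α = 0.928·14.0826 = 13.069, β = 0.072·14.0826 = 1.014.

α = 13.069, β = 1.014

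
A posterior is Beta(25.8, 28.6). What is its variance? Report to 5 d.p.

0.00450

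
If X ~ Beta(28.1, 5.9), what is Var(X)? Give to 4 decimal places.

Var = αβ/[(α+β)²(α+β+1)] = (28.1×5.9)/(34.0²×35.0) = 165.79/40460.000 = 0.0041.

0.0041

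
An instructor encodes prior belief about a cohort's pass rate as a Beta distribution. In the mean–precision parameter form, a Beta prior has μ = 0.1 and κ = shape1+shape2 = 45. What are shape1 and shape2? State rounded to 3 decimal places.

shape1 = μκ = 0.1×45 = 4.500 and shape2 = (1−μ)κ = 0.9×45 = 40.500.

shape1 = 4.500, shape2 = 40.500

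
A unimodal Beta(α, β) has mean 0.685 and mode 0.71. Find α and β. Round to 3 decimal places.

α = 11.508, β = 5.292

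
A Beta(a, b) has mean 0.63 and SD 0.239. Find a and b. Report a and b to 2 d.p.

a = 1.94, b = 1.14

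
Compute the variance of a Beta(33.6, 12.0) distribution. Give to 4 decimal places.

μ = 33.6/45.6 = 0.736842; Var = μ(1−μ)/(α+β+1) = 0.1939058/46.6 = 0.0042.

0.0042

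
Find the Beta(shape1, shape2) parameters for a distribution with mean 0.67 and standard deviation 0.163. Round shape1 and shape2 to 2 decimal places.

σ² = 0.163² = 0.026569.
With s = shape1+shape2, Var = μ(1−μ)/(s+1), so s+1 = (0.67×0.33)/0.026569 = 8.3217 and s = 7.3217.
shape1 = μs = 4.91, shape2 = (1−μ)s = 2.42.

shape1 = 4.91, shape2 = 2.42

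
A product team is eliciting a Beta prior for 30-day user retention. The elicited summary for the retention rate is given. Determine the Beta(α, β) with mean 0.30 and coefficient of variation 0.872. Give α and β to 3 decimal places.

α = 0.621, β = 1.448

σ = CV·μ = 0.872×0.30 = 0.26160, so σ² = 0.068435.
s+1 = μ(1−μ)/σ² = 0.2100/0.068435 = 3.0686, so s = α+β = 2.0686.
α = μs = 0.621, β = (1−μ)s = 1.448.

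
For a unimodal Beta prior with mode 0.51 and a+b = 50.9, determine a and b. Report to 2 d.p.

a = 25.94, b = 24.96

For a,b>1 the mode is (a−1)/(a+b−2), so a = mode·(κ−2)+1 = 0.51×48.9+1 = 25.94.
And b = (1−mode)·(κ−2)+1 = 0.49×48.9+1 = 24.96.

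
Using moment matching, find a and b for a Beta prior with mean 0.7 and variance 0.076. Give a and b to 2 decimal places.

a = 1.23, b = 0.53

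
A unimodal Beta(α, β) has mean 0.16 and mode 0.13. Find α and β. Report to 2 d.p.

α = 3.95, β = 20.72

Let s = α+β. Mean gives α = μs = 0.16s; mode gives (α−1)/(s−2) = 0.13.
Substituting: 0.16s − 1 = 0.13(s−2) = 0.13s − 0.26, so 0.03s = 0.74 and s = 24.6667.
Then α = 0.16×24.6667 = 3.95 and β = s−α = 20.72.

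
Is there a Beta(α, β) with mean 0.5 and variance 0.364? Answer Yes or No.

For any Beta, Var(X) < E[X]·(1−E[X]).
Here μ(1−μ) = 0.5×0.5 = 0.25, and 0.364 ≥ 0.25.

No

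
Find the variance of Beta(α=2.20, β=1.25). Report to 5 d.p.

μ = 2.20/3.45 = 0.637681; Var = μ(1−μ)/(α+β+1) = 0.2310439/4.45 = 0.05192.

0.05192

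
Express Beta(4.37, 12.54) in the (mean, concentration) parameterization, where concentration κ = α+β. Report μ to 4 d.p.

κ = α+β = 4.37+12.54 = 16.91; μ = α/κ = 4.37/16.91 = 0.2584.

μ = 0.2584, κ = 16.91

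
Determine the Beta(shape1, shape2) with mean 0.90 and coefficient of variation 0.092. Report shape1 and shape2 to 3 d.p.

σ = CV·μ = 0.092×0.90 = 0.08280, so σ² = 0.006856.
s+1 = μ(1−μ)/σ² = 0.0900/0.006856 = 13.1275, so s = shape1+shape2 = 12.1275.
shape1 = μs = 10.915, shape2 = (1−μ)s = 1.213.

shape1 = 10.915, shape2 = 1.213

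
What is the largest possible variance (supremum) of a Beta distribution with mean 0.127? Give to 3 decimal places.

0.111

For fixed mean μ the Beta variance is μ(1−μ)/(α+β+1), increasing as α+β decreases.
Its least upper bound (not attained) is μ(1−μ) = 0.127·0.873 = 0.111.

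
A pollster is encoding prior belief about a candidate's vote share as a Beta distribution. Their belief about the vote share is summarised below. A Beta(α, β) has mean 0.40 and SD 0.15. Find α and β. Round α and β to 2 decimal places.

σ² = 0.15² = 0.0225.
With s = α+β, Var = μ(1−μ)/(s+1), so s+1 = (0.40×0.60)/0.0225 = 10.6667 and s = 9.6667.
α = μs = 3.87, β = (1−μ)s = 5.80.

α = 3.87, β = 5.80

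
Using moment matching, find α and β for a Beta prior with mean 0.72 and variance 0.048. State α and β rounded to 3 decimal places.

α = 2.304, β = 0.896

Let s = α+β. The Beta variance is μ(1−μ)/(s+1).
So s+1 = μ(1−μ)/σ² = (0.72×0.28)/0.048 = 0.2016/0.048 = 4.2000, giving s = 3.2000.
Then α = μs = 0.72×3.2000 = 2.304 and β = (1−μ)s = 0.28×3.2000 = 0.896.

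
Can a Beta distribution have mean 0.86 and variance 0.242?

The Beta variance bound is σ² < μ(1−μ).
Here μ(1−μ) = 0.86×0.14 = 0.1204, and 0.242 ≥ 0.1204.

No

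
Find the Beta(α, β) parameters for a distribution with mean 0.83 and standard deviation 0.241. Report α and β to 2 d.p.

α = 1.19, β = 0.24

σ² = 0.241² = 0.058081.
With s = α+β, Var = μ(1−μ)/(s+1), so s+1 = (0.83×0.17)/0.058081 = 2.4294 and s = 1.4294.
α = μs = 1.19, β = (1−μ)s = 0.24.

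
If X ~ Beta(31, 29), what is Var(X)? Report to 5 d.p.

0.00409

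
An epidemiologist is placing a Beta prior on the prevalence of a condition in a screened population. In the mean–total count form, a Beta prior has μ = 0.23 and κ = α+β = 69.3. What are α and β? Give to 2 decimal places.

α = 15.94, β = 53.36

Split κ in proportion μ : (1−μ): α = 0.23·69.3 = 15.94, β = 69.3 − 15.94 = 53.36.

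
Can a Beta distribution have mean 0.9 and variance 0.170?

No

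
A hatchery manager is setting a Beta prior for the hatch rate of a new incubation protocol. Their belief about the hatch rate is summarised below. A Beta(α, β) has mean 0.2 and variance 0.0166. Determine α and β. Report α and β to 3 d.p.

Write ν = α+β; then α = μν and Var = μ(1−μ)/(ν+1).
ν = μ(1−μ)/Var − 1 = 0.16/0.0166 − 1 = 8.6386.
α = 0.2·8.6386 = 1.728, β = 0.8·8.6386 = 6.911.

α = 1.728, β = 6.911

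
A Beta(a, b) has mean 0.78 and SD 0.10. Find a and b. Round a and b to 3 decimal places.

a = 12.605, b = 3.555

σ² = 0.10² = 0.0100.
With s = a+b, Var = μ(1−μ)/(s+1), so s+1 = (0.78×0.22)/0.0100 = 17.1600 and s = 16.1600.
a = μs = 12.605, b = (1−μ)s = 3.555.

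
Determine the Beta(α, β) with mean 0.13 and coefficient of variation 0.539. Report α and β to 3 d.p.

σ = CV·μ = 0.539×0.13 = 0.07007, so σ² = 0.004910.
s+1 = μ(1−μ)/σ² = 0.1131/0.004910 = 23.0355, so s = α+β = 22.0355.
α = μs = 2.865, β = (1−μ)s = 19.171.

α = 2.865, β = 19.171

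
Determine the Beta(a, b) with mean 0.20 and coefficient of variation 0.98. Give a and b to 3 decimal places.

a = 0.633, b = 2.532

σ = CV·μ = 0.98×0.20 = 0.19600, so σ² = 0.038416.
s+1 = μ(1−μ)/σ² = 0.1600/0.038416 = 4.1649, so s = a+b = 3.1649.
a = μs = 0.633, b = (1−μ)s = 2.532.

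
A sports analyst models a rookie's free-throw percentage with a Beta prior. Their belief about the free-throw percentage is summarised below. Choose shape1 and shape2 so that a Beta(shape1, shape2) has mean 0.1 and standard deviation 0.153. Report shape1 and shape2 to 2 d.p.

Variance = 0.153² = 0.023409. The moment-matching identity shape1+shape2 = μ(1−μ)/Var − 1 gives
shape1+shape2 = 0.09/0.023409 − 1 = 2.8447, so shape1 = μ·2.8447 = 0.28 and shape2 = (1−μ)·2.8447 = 2.56.

shape1 = 0.28, shape2 = 2.56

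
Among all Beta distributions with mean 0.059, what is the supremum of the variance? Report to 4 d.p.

0.0555

Var = μ(1−μ)/(α+β+1), which approaches μ(1−μ) as α+β → 0.
So the supremum is μ(1−μ) = 0.059×0.941 = 0.0555.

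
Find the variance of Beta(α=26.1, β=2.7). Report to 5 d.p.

0.00285

Var = αβ/[(α+β)²(α+β+1)] = (26.1×2.7)/(28.8²×29.8) = 70.47/24717.312 = 0.00285.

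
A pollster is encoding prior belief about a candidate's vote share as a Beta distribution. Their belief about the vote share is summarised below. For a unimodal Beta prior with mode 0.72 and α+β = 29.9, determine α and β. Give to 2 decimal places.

α = 21.09, β = 8.81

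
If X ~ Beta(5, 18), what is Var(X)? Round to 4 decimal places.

0.0071

Var = αβ/[(α+β)²(α+β+1)] = (5×18)/(23²×24) = 90/12696 = 0.0071.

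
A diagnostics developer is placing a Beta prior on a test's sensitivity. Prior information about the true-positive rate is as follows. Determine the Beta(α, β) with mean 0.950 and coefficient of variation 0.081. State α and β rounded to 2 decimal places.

σ = CV·μ = 0.081×0.950 = 0.07695, so σ² = 0.005921.
s+1 = μ(1−μ)/σ² = 0.047500/0.005921 = 8.0219, so s = α+β = 7.0219.
α = μs = 6.67, β = (1−μ)s = 0.35.

α = 6.67, β = 0.35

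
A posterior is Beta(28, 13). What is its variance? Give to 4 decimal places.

μ = 28/41 = 0.682927; Var = μ(1−μ)/(α+β+1) = 0.2165378/42 = 0.0052.

0.0052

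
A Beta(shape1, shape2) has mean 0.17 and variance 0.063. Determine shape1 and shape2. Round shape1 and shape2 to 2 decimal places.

Write ν = shape1+shape2; then shape1 = μν and Var = μ(1−μ)/(ν+1).
ν = μ(1−μ)/Var − 1 = 0.1411/0.063 − 1 = 1.2397.
shape1 = 0.17·1.2397 = 0.21, shape2 = 0.83·1.2397 = 1.03.

shape1 = 0.21, shape2 = 1.03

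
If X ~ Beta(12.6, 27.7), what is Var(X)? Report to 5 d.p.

0.00520

α+β = 40.3 and αβ = 349.02, so Var = αβ/[(α+β)²(α+β+1)] = 349.02/67074.917 = 0.00520.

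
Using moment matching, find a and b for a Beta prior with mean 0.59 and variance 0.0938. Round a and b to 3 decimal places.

Let s = a+b. The Beta variance is μ(1−μ)/(s+1).
So s+1 = μ(1−μ)/σ² = (0.59×0.41)/0.0938 = 0.2419/0.0938 = 2.5789, giving s = 1.5789.
Then a = μs = 0.59×1.5789 = 0.932 and b = (1−μ)s = 0.41×1.5789 = 0.647.

a = 0.932, b = 0.647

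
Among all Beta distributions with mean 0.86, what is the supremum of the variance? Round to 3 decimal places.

Var = μ(1−μ)/(α+β+1), which approaches μ(1−μ) as α+β → 0.
So the supremum is μ(1−μ) = 0.86×0.14 = 0.120.

0.120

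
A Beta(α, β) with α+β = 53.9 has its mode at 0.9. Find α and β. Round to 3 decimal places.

Mode = (α−1)/(κ−2) with κ = α+β, so α−1 = 0.9·51.9 = 46.710.
α = 47.710; β = κ − α = 6.190.

α = 47.710, β = 6.190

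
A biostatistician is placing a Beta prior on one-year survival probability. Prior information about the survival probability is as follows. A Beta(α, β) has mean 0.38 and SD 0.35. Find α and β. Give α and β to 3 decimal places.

α = 0.351, β = 0.572

Variance = 0.35² = 0.1225. The moment-matching identity α+β = μ(1−μ)/Var − 1 gives
α+β = 0.2356/0.1225 − 1 = 0.9233, so α = μ·0.9233 = 0.351 and β = (1−μ)·0.9233 = 0.572.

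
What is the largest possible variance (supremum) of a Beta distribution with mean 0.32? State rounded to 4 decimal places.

0.2176

For fixed mean μ the Beta variance is μ(1−μ)/(α+β+1), increasing as α+β decreases.
Its least upper bound (not attained) is μ(1−μ) = 0.32·0.68 = 0.2176.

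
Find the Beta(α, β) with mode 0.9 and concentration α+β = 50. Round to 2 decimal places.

α = 44.20, β = 5.80

For α,β>1 the mode is (α−1)/(α+β−2), so α = mode·(κ−2)+1 = 0.9×48+1 = 44.20.
And β = (1−mode)·(κ−2)+1 = 0.1×48+1 = 5.80.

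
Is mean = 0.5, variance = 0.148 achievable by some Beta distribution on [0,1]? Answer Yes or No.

Yes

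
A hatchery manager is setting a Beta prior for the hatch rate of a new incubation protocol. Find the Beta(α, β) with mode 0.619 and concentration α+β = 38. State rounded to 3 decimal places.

α = 23.284, β = 14.716

Since the density peak of Beta(α,β) is at (α−1)/(α+β−2),
α = 1 + 0.619(38−2) = 23.284 and β = 38 − 23.284 = 14.716.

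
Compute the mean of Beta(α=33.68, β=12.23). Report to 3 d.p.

E[X] = α/(α+β) = 33.68/45.91 = 0.734.

0.734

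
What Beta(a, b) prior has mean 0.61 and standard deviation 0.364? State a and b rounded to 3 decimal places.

σ² = 0.364² = 0.132496.
With s = a+b, Var = μ(1−μ)/(s+1), so s+1 = (0.61×0.39)/0.132496 = 1.7955 and s = 0.7955.
a = μs = 0.485, b = (1−μ)s = 0.310.

a = 0.485, b = 0.310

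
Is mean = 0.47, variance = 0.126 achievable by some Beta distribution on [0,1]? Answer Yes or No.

Yes

For any Beta, Var(X) < E[X]·(1−E[X]).
Here μ(1−μ) = 0.47×0.53 = 0.2491, and 0.126 < 0.2491.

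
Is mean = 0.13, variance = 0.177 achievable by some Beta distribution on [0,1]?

The Beta variance bound is σ² < μ(1−μ).
Here μ(1−μ) = 0.13×0.87 = 0.1131, and 0.177 ≥ 0.1131.

No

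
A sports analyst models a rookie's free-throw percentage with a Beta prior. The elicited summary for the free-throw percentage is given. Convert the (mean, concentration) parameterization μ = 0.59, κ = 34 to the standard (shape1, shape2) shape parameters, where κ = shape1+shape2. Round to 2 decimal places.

shape1 = μκ = 0.59×34 = 20.06 and shape2 = (1−μ)κ = 0.41×34 = 13.94.

shape1 = 20.06, shape2 = 13.94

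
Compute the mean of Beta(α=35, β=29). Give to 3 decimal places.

0.547

The Beta mean is α/(α+β) = 35/(35+29) = 0.547.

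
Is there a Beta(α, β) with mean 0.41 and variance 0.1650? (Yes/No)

Yes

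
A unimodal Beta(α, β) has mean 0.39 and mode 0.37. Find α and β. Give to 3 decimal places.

α = 5.070, β = 7.930

With s = α+β: μ = α/s and mode = (α−1)/(s−2). Eliminating α = μs,
μs − 1 = m(s−2) ⇒ s(μ−m) = 1−2m ⇒ s = 0.26/0.02 = 13.0000.
So α = μs = 5.070, β = (1−μ)s = 7.930.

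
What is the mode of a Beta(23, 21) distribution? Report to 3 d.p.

The density x^(α−1)(1−x)^(β−1) is maximised at (α−1)/(α+β−2) = 22/42 = 0.524.

0.524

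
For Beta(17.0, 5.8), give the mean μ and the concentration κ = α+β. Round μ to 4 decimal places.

μ = 0.7456, κ = 22.8

κ = α+β = 17.0+5.8 = 22.8; μ = α/κ = 17.0/22.8 = 0.7456.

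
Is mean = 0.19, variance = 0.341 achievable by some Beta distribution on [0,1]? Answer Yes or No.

The Beta variance bound is σ² < μ(1−μ).
Here μ(1−μ) = 0.19×0.81 = 0.1539, and 0.341 ≥ 0.1539.

No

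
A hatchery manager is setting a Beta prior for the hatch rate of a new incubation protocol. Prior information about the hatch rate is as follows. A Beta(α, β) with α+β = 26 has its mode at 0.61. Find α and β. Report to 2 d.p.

Since the density peak of Beta(α,β) is at (α−1)/(α+β−2),
α = 1 + 0.61(26−2) = 15.64 and β = 26 − 15.64 = 10.36.

α = 15.64, β = 10.36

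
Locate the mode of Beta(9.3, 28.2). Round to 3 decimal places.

The density x^(α−1)(1−x)^(β−1) is maximised at (α−1)/(α+β−2) = 8.3/35.5 = 0.234.

0.234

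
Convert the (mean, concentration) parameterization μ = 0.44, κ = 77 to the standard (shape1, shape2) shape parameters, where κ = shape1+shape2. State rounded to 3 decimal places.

Split κ in proportion μ : (1−μ): shape1 = 0.44·77 = 33.880, shape2 = 77 − 33.880 = 43.120.

shape1 = 33.880, shape2 = 43.120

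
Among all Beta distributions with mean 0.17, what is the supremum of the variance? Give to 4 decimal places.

Var = μ(1−μ)/(α+β+1), which approaches μ(1−μ) as α+β → 0.
So the supremum is μ(1−μ) = 0.17×0.83 = 0.1411.

0.1411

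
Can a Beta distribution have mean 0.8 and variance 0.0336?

For any Beta, Var(X) < E[X]·(1−E[X]).
Here μ(1−μ) = 0.8×0.2 = 0.16, and 0.0336 < 0.16.

Yes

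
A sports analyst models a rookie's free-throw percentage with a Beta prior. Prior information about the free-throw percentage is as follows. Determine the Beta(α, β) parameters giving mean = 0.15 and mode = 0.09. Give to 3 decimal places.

α = 2.050, β = 11.617

With s = α+β: μ = α/s and mode = (α−1)/(s−2). Eliminating α = μs,
μs − 1 = m(s−2) ⇒ s(μ−m) = 1−2m ⇒ s = 0.82/0.06 = 13.6667.
So α = μs = 2.050, β = (1−μ)s = 11.617.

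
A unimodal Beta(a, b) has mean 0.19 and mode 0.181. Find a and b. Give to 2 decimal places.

a = 13.47, b = 57.42

Let s = a+b. Mean gives a = μs = 0.19s; mode gives (a−1)/(s−2) = 0.181.
Substituting: 0.19s − 1 = 0.181(s−2) = 0.181s − 0.362, so 0.009s = 0.638 and s = 70.8889.
Then a = 0.19×70.8889 = 13.47 and b = s−a = 57.42.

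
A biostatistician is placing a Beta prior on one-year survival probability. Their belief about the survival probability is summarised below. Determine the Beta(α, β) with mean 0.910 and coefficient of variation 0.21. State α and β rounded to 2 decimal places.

σ = CV·μ = 0.21×0.910 = 0.19110, so σ² = 0.036519.
s+1 = μ(1−μ)/σ² = 0.081900/0.036519 = 2.2427, so s = α+β = 1.2427.
α = μs = 1.13, β = (1−μ)s = 0.11.

α = 1.13, β = 0.11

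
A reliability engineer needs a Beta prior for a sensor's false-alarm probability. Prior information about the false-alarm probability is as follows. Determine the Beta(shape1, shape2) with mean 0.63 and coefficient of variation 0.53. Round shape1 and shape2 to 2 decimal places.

shape1 = 0.69, shape2 = 0.40

Var = (CV·μ)² = (0.53×0.63)² = 0.111489.
shape1+shape2 = μ(1−μ)/Var − 1 = 0.2331/0.111489 − 1 = 1.0908.
Thus shape1 = 0.63·1.0908 = 0.69 and shape2 = 0.37·1.0908 = 0.40.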